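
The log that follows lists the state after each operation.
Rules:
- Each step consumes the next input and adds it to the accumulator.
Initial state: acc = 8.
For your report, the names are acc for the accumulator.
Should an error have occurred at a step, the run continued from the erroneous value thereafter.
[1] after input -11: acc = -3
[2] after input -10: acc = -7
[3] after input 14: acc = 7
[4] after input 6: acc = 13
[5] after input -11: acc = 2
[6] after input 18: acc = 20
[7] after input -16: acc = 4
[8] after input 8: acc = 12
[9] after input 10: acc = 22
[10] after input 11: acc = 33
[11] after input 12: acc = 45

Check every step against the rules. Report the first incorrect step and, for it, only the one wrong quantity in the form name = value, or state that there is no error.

step 2, acc = -13

Recomputing the run from the initial state:
step 1: acc = -3
step 2: acc = -13
step 3: acc = 1
step 4: acc = 7
step 5: acc = -4
step 6: acc = 14
step 7: acc = -2
step 8: acc = 6
step 9: acc = 16
step 10: acc = 27
step 11: acc = 39
The first disagreement with the log is at step 2, where the value should be acc = -13.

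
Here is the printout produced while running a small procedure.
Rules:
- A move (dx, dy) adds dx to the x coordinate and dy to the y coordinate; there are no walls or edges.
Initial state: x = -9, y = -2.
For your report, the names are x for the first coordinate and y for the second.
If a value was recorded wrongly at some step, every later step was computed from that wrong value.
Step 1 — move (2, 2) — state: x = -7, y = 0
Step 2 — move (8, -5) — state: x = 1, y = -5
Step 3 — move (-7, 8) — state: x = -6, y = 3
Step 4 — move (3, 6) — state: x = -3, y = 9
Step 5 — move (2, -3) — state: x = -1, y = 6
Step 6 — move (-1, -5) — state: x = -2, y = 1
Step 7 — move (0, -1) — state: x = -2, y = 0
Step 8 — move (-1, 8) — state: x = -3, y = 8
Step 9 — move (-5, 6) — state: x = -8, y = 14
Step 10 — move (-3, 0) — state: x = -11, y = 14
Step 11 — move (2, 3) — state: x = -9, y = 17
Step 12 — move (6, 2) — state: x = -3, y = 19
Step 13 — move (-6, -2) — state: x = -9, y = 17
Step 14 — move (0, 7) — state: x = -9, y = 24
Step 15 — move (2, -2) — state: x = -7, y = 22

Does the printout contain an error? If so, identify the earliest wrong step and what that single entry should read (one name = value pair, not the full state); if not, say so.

Recomputing the run from the initial state:
step 1: x = -7, y = 0
step 2: x = 1, y = -5
step 3: x = -6, y = 3
step 4: x = -3, y = 9
step 5: x = -1, y = 6
step 6: x = -2, y = 1
step 7: x = -2, y = 0
step 8: x = -3, y = 8
step 9: x = -8, y = 14
step 10: x = -11, y = 14
step 11: x = -9, y = 17
step 12: x = -3, y = 19
step 13: x = -9, y = 17
step 14: x = -9, y = 24
step 15: x = -7, y = 22
This matches the printout at every step.

no error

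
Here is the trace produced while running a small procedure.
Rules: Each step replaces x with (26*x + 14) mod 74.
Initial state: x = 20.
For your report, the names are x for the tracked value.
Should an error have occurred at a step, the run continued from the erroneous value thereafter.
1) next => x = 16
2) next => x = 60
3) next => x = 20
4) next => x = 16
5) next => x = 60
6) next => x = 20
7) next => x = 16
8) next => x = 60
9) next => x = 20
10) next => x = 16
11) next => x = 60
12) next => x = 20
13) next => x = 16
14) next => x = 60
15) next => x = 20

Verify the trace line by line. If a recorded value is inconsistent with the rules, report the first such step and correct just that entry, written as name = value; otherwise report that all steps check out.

no error

Recomputing the run from the initial state:
step 1: x = 16
step 2: x = 60
step 3: x = 20
step 4: x = 16
step 5: x = 60
step 6: x = 20
step 7: x = 16
step 8: x = 60
step 9: x = 20
step 10: x = 16
step 11: x = 60
step 12: x = 20
step 13: x = 16
step 14: x = 60
step 15: x = 20
This matches the trace at every step.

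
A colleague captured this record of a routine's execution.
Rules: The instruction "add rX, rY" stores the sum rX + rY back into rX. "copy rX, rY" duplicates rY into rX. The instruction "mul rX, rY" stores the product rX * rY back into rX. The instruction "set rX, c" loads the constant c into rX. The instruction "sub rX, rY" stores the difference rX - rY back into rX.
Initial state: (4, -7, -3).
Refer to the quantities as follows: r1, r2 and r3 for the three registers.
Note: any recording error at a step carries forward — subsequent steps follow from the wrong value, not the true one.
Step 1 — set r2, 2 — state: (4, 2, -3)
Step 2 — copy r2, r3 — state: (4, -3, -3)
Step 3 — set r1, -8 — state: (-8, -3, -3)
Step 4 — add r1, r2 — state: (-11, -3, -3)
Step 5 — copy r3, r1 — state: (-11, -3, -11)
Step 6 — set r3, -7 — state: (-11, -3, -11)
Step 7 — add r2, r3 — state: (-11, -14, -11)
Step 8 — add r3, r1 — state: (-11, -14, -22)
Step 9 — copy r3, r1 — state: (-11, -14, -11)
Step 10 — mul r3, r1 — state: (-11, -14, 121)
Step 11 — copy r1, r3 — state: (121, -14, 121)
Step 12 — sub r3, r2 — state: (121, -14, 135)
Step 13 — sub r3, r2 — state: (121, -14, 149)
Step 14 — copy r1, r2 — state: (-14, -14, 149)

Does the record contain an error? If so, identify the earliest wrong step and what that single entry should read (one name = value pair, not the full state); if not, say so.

Step 1: r2 = 2 — matches.
Step 2: r2 = -3 — agrees with the record.
Step 3: r1 = -8 — checks out.
Step 4: r1 = -8 + -3 = -11 — checks out.
Step 5: r3 = -11 — matches.
Step 6: r3 = -7 — the recorded entry deviates here.
Step 6 is the first one off; corrected, r3 = -7.

step 6, r3 = -7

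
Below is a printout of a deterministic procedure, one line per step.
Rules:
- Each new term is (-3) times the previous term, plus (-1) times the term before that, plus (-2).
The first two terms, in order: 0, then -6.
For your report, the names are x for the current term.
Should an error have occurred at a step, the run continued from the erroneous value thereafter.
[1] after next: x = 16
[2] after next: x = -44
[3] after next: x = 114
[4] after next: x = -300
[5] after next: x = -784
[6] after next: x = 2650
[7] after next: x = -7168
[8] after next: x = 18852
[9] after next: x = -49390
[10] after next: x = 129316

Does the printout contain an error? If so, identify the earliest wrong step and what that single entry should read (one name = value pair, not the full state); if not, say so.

step 5, x = 784

Recomputing the run from the initial state:
step 1: x = 16
step 2: x = -44
step 3: x = 114
step 4: x = -300
step 5: x = 784
step 6: x = -2054
step 7: x = 5376
step 8: x = -14076
step 9: x = 36850
step 10: x = -96476
The first disagreement with the printout is at step 5, where the value should be x = 784.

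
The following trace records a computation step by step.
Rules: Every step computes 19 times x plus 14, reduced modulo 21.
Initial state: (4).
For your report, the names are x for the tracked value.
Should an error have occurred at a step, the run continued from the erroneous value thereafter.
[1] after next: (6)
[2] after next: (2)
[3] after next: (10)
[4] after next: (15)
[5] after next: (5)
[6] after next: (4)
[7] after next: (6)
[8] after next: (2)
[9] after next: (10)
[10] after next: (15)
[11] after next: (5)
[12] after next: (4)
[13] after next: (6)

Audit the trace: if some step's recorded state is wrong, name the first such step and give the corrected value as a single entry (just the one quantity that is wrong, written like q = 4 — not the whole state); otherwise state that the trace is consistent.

Step 1: x = (19*4 + 14) mod 21 = 6 — in agreement.
Step 2: x = (19*6 + 14) mod 21 = 2 — exactly as logged.
Step 3: x = (19*2 + 14) mod 21 = 10 — same as recorded.
Step 4: x = (19*10 + 14) mod 21 = 15 — confirmed correct.
Step 5: x = (19*15 + 14) mod 21 = 5 — verified.
Step 6: x = (19*5 + 14) mod 21 = 4 — checks out.
Step 7: x = (19*4 + 14) mod 21 = 6 — consistent with the trace.
Step 8: x = (19*6 + 14) mod 21 = 2 — verified.
Step 9: x = (19*2 + 14) mod 21 = 10 — confirmed correct.
Step 10: x = (19*10 + 14) mod 21 = 15 — same as recorded.
Step 11: x = (19*15 + 14) mod 21 = 5 — agrees with the trace.
Step 12: x = (19*5 + 14) mod 21 = 4 — in agreement.
Step 13: x = (19*4 + 14) mod 21 = 6 — confirmed correct.
All steps check out; nothing to correct.

no error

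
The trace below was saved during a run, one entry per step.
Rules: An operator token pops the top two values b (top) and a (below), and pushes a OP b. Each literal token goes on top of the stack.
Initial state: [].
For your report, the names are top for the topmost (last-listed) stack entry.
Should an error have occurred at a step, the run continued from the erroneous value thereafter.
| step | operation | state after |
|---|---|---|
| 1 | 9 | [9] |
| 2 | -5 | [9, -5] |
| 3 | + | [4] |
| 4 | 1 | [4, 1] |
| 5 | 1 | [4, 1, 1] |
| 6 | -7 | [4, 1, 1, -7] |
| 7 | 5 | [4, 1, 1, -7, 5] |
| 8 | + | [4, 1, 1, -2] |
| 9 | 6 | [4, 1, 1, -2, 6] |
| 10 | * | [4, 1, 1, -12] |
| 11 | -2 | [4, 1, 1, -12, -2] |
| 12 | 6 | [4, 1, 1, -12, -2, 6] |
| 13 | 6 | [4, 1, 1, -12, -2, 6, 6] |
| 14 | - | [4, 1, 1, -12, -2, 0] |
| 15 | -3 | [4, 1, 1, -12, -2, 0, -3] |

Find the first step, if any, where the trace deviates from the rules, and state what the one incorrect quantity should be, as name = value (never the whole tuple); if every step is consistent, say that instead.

no error

Recomputing the run from the initial state:
step 1: [9]
step 2: [9, -5]
step 3: [4]
step 4: [4, 1]
step 5: [4, 1, 1]
step 6: [4, 1, 1, -7]
step 7: [4, 1, 1, -7, 5]
step 8: [4, 1, 1, -2]
step 9: [4, 1, 1, -2, 6]
step 10: [4, 1, 1, -12]
step 11: [4, 1, 1, -12, -2]
step 12: [4, 1, 1, -12, -2, 6]
step 13: [4, 1, 1, -12, -2, 6, 6]
step 14: [4, 1, 1, -12, -2, 0]
step 15: [4, 1, 1, -12, -2, 0, -3]
This matches the trace at every step.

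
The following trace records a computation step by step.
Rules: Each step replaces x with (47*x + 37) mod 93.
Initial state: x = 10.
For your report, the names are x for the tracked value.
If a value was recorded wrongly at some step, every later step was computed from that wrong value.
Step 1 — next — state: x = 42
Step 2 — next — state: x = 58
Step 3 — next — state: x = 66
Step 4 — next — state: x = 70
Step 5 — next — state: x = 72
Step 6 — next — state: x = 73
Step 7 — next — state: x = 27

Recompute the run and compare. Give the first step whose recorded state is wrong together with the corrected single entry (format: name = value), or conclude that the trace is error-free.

no error

Recomputing the run from the initial state:
step 1: x = 42
step 2: x = 58
step 3: x = 66
step 4: x = 70
step 5: x = 72
step 6: x = 73
step 7: x = 27
This matches the trace at every step.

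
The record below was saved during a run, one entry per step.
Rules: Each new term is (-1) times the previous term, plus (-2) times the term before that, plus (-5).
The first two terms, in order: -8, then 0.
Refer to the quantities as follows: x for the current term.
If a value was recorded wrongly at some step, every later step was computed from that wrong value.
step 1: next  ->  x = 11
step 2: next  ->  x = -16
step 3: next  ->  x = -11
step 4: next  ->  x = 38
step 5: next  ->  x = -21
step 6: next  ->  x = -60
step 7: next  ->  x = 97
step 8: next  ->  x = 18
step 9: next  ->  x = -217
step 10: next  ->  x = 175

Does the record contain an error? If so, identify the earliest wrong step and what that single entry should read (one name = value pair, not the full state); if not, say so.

step 10, x = 176

Recomputing the run from the initial state:
step 1: x = 11
step 2: x = -16
step 3: x = -11
step 4: x = 38
step 5: x = -21
step 6: x = -60
step 7: x = 97
step 8: x = 18
step 9: x = -217
step 10: x = 176
The first disagreement with the record is at step 10, where the value should be x = 176.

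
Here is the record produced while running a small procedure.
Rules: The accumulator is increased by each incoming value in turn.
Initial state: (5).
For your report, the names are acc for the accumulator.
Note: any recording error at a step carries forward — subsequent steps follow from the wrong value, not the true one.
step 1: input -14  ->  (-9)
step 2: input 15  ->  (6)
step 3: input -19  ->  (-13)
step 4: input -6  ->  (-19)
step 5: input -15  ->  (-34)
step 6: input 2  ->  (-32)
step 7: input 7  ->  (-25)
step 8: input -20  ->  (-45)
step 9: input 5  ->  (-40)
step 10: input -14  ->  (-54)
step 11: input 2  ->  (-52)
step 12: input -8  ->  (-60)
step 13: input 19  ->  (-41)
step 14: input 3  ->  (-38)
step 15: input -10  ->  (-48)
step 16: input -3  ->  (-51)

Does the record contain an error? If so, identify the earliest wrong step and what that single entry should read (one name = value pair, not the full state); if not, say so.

Recomputing the run from the initial state:
step 1: acc = -9
step 2: acc = 6
step 3: acc = -13
step 4: acc = -19
step 5: acc = -34
step 6: acc = -32
step 7: acc = -25
step 8: acc = -45
step 9: acc = -40
step 10: acc = -54
step 11: acc = -52
step 12: acc = -60
step 13: acc = -41
step 14: acc = -38
step 15: acc = -48
step 16: acc = -51
This matches the record at every step.

no error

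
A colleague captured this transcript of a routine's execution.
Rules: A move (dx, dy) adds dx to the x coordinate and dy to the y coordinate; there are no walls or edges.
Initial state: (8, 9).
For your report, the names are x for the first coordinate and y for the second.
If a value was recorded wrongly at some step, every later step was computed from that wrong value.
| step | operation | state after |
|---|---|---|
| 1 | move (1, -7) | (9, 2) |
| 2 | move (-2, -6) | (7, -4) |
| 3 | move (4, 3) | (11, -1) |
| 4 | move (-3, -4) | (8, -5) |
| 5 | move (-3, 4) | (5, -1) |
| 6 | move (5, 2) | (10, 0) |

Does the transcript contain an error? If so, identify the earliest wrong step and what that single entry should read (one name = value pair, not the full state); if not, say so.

step 6, y = 1

step 1: x = 8 + (1) = 9, y = 9 + (-7) = 2 -> exactly as logged
step 2: x = 9 + (-2) = 7, y = 2 + (-6) = -4 -> checks out
step 3: x = 7 + (4) = 11, y = -4 + (3) = -1 -> agrees with the transcript
step 4: x = 11 + (-3) = 8, y = -1 + (-4) = -5 -> consistent with the transcript
step 5: x = 8 + (-3) = 5, y = -5 + (4) = -1 -> exactly as logged
step 6: x = 5 + (5) = 10, y = -1 + (2) = 1 -> the transcript has a different value
The earliest wrong entry is at step 6: it should read y = 1.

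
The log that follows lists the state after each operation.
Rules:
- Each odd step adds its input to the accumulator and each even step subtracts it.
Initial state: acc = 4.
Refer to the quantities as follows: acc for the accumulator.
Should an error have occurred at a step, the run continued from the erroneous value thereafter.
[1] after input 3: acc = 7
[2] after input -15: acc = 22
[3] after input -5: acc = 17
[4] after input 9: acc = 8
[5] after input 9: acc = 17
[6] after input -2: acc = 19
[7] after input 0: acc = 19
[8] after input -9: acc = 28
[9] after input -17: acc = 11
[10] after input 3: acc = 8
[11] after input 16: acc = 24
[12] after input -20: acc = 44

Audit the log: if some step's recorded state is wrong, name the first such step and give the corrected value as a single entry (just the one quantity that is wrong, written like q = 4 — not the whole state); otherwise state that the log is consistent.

Recomputing the run from the initial state:
step 1: acc = 7
step 2: acc = 22
step 3: acc = 17
step 4: acc = 8
step 5: acc = 17
step 6: acc = 19
step 7: acc = 19
step 8: acc = 28
step 9: acc = 11
step 10: acc = 8
step 11: acc = 24
step 12: acc = 44
This matches the log at every step.

no error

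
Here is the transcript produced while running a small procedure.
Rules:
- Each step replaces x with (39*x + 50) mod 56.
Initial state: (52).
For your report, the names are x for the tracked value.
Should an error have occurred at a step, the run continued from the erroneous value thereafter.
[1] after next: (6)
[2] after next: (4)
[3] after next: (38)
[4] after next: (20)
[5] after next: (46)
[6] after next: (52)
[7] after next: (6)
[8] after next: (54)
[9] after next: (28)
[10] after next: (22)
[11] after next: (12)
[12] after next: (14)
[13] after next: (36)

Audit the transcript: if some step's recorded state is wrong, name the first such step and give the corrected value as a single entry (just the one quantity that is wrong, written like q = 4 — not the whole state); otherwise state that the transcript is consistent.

Recomputing the run from the initial state:
step 1: x = 6
step 2: x = 4
step 3: x = 38
step 4: x = 20
step 5: x = 46
step 6: x = 52
step 7: x = 6
step 8: x = 4
step 9: x = 38
step 10: x = 20
step 11: x = 46
step 12: x = 52
step 13: x = 6
The first disagreement with the transcript is at step 8, where the value should be x = 4.

step 8, x = 4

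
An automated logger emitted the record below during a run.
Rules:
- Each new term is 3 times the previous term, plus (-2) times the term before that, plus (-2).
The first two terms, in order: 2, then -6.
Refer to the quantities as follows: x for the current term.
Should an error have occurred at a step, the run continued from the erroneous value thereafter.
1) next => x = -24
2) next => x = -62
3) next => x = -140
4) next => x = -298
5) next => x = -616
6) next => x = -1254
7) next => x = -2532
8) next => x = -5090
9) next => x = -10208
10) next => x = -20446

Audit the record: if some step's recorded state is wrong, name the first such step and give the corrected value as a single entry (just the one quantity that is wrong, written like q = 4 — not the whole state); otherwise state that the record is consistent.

no error

1. x = 3*(-6) + (-2)*(2) + (-2) = -24 (exactly as logged)
2. x = 3*(-24) + (-2)*(-6) + (-2) = -62 (exactly as logged)
3. x = 3*(-62) + (-2)*(-24) + (-2) = -140 (checks out)
4. x = 3*(-140) + (-2)*(-62) + (-2) = -298 (same as recorded)
5. x = 3*(-298) + (-2)*(-140) + (-2) = -616 (consistent with the record)
6. x = 3*(-616) + (-2)*(-298) + (-2) = -1254 (confirmed correct)
7. x = 3*(-1254) + (-2)*(-616) + (-2) = -2532 (same as recorded)
8. x = 3*(-2532) + (-2)*(-1254) + (-2) = -5090 (matches)
9. x = 3*(-5090) + (-2)*(-2532) + (-2) = -10208 (matches)
10. x = 3*(-10208) + (-2)*(-5090) + (-2) = -20446 (in agreement)
All steps check out; nothing to correct.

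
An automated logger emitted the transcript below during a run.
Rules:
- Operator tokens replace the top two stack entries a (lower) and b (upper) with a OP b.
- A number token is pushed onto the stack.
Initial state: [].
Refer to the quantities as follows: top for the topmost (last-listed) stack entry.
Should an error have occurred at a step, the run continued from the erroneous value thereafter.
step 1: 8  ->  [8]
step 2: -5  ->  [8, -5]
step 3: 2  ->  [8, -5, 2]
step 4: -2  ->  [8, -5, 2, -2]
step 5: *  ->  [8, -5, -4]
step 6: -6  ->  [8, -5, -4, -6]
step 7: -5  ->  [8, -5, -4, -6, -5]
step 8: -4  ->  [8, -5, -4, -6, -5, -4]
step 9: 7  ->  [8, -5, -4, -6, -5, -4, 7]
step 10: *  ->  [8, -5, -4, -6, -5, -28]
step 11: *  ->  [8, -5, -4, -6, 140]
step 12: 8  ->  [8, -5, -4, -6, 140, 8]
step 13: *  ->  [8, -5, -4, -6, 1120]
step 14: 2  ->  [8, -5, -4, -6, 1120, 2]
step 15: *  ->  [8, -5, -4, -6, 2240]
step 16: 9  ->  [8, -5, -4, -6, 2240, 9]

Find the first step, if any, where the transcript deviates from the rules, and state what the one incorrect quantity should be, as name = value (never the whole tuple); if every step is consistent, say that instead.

no error

Recomputing the run from the initial state:
step 1: [8]
step 2: [8, -5]
step 3: [8, -5, 2]
step 4: [8, -5, 2, -2]
step 5: [8, -5, -4]
step 6: [8, -5, -4, -6]
step 7: [8, -5, -4, -6, -5]
step 8: [8, -5, -4, -6, -5, -4]
step 9: [8, -5, -4, -6, -5, -4, 7]
step 10: [8, -5, -4, -6, -5, -28]
step 11: [8, -5, -4, -6, 140]
step 12: [8, -5, -4, -6, 140, 8]
step 13: [8, -5, -4, -6, 1120]
step 14: [8, -5, -4, -6, 1120, 2]
step 15: [8, -5, -4, -6, 2240]
step 16: [8, -5, -4, -6, 2240, 9]
This matches the transcript at every step.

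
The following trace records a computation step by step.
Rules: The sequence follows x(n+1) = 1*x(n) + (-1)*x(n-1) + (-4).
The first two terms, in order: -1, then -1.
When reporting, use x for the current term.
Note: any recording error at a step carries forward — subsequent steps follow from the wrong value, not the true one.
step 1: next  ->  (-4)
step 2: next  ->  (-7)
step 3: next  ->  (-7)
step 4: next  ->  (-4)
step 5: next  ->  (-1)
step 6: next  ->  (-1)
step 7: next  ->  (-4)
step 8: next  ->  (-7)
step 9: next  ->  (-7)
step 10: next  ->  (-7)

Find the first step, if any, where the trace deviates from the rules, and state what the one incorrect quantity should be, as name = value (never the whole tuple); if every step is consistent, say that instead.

Recomputing the run from the initial state:
step 1: x = -4
step 2: x = -7
step 3: x = -7
step 4: x = -4
step 5: x = -1
step 6: x = -1
step 7: x = -4
step 8: x = -7
step 9: x = -7
step 10: x = -4
The first disagreement with the trace is at step 10, where the value should be x = -4.

step 10, x = -4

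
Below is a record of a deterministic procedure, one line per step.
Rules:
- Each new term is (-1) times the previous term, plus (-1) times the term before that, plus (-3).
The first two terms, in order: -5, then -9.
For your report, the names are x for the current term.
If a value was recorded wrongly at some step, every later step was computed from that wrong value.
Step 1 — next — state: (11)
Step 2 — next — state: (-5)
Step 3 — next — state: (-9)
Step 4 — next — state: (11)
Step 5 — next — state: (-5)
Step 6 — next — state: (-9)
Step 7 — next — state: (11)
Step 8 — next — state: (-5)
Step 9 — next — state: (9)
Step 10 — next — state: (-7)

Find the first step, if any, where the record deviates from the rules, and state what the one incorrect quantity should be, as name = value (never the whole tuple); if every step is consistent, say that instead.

1. x = -1*(-9) + (-1)*(-5) + (-3) = 11 (consistent with the record)
2. x = -1*(11) + (-1)*(-9) + (-3) = -5 (agrees with the record)
3. x = -1*(-5) + (-1)*(11) + (-3) = -9 (agrees with the record)
4. x = -1*(-9) + (-1)*(-5) + (-3) = 11 (checks out)
5. x = -1*(11) + (-1)*(-9) + (-3) = -5 (consistent with the record)
6. x = -1*(-5) + (-1)*(11) + (-3) = -9 (verified)
7. x = -1*(-9) + (-1)*(-5) + (-3) = 11 (no discrepancy)
8. x = -1*(11) + (-1)*(-9) + (-3) = -5 (agrees with the record)
9. x = -1*(-5) + (-1)*(11) + (-3) = -9 (the recorded entry deviates here)
First deviation found at step 9; the corrected entry is x = -9.

step 9, x = -9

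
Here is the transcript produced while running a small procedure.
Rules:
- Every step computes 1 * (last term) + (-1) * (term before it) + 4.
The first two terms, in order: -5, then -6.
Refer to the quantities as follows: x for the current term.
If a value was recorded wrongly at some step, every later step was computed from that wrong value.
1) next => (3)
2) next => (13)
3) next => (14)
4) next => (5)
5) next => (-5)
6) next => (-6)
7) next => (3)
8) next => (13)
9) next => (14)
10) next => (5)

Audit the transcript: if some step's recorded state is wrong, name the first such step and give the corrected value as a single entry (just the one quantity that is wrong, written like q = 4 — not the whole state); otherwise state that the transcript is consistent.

Recomputing the run from the initial state:
step 1: x = 3
step 2: x = 13
step 3: x = 14
step 4: x = 5
step 5: x = -5
step 6: x = -6
step 7: x = 3
step 8: x = 13
step 9: x = 14
step 10: x = 5
This matches the transcript at every step.

no error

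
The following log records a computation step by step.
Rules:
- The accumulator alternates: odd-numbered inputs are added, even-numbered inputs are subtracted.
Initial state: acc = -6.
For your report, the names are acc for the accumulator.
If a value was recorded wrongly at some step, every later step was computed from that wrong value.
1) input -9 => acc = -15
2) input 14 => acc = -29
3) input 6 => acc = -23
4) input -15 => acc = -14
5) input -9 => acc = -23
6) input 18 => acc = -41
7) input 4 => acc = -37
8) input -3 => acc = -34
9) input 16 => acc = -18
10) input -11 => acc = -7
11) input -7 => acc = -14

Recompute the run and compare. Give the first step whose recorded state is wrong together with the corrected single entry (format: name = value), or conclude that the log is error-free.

Step 1: acc = -6 + -9 = -15 — exactly as logged.
Step 2: acc = -15 - 14 = -29 — exactly as logged.
Step 3: acc = -29 + 6 = -23 — in agreement.
Step 4: acc = -23 - -15 = -8 — not what was recorded.
Step 4 is the first one off; corrected, acc = -8.

step 4, acc = -8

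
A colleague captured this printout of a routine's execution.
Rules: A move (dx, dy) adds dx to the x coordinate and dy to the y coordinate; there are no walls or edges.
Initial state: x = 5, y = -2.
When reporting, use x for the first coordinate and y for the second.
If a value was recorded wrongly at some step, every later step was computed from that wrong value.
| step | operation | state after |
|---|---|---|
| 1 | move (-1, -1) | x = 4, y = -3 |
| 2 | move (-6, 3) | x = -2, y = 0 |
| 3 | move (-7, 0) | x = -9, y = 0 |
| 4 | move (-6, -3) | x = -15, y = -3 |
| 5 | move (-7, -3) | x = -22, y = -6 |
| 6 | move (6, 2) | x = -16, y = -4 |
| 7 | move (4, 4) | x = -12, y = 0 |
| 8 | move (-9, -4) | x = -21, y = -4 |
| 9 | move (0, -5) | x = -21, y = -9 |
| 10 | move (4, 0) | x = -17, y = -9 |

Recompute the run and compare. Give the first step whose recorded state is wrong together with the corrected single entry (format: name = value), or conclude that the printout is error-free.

no error

step 1: x = 5 + (-1) = 4, y = -2 + (-1) = -3 -> exactly as logged
step 2: x = 4 + (-6) = -2, y = -3 + (3) = 0 -> confirmed correct
step 3: x = -2 + (-7) = -9, y = 0 + (0) = 0 -> consistent with the printout
step 4: x = -9 + (-6) = -15, y = 0 + (-3) = -3 -> verified
step 5: x = -15 + (-7) = -22, y = -3 + (-3) = -6 -> matches
step 6: x = -22 + (6) = -16, y = -6 + (2) = -4 -> matches
step 7: x = -16 + (4) = -12, y = -4 + (4) = 0 -> matches
step 8: x = -12 + (-9) = -21, y = 0 + (-4) = -4 -> agrees with the printout
step 9: x = -21 + (0) = -21, y = -4 + (-5) = -9 -> agrees with the printout
step 10: x = -21 + (4) = -17, y = -9 + (0) = -9 -> agrees with the printout
No step deviates from the rules.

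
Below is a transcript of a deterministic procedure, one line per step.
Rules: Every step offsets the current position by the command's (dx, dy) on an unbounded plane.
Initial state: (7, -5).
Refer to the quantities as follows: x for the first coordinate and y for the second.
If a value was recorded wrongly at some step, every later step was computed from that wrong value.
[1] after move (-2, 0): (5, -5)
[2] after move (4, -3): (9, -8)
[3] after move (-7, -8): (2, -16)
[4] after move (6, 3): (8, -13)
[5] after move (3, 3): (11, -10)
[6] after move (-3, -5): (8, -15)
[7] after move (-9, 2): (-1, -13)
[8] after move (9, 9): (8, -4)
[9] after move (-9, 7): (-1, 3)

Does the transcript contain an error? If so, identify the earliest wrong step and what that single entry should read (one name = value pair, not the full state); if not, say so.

Recomputing the run from the initial state:
step 1: x = 5, y = -5
step 2: x = 9, y = -8
step 3: x = 2, y = -16
step 4: x = 8, y = -13
step 5: x = 11, y = -10
step 6: x = 8, y = -15
step 7: x = -1, y = -13
step 8: x = 8, y = -4
step 9: x = -1, y = 3
This matches the transcript at every step.

no error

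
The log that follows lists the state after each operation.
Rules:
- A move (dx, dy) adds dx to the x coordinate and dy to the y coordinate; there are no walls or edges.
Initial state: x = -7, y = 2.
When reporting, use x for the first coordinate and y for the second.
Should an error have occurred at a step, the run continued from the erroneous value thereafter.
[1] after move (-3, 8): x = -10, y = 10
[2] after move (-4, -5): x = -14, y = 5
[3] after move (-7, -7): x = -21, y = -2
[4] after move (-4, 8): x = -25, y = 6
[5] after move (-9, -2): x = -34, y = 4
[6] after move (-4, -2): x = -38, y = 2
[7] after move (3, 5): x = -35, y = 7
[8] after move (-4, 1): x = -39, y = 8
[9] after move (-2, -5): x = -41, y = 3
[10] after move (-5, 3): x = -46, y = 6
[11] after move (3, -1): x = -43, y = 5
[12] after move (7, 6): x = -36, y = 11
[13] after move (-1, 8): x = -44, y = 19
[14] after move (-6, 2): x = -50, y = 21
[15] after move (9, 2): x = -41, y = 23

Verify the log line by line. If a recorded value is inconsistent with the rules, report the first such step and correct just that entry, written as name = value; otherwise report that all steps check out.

step 13, x = -37

1. x = -7 + (-3) = -10, y = 2 + (8) = 10 (in agreement)
2. x = -10 + (-4) = -14, y = 10 + (-5) = 5 (no discrepancy)
3. x = -14 + (-7) = -21, y = 5 + (-7) = -2 (matches)
4. x = -21 + (-4) = -25, y = -2 + (8) = 6 (agrees with the log)
5. x = -25 + (-9) = -34, y = 6 + (-2) = 4 (agrees with the log)
6. x = -34 + (-4) = -38, y = 4 + (-2) = 2 (in agreement)
7. x = -38 + (3) = -35, y = 2 + (5) = 7 (in agreement)
8. x = -35 + (-4) = -39, y = 7 + (1) = 8 (confirmed correct)
9. x = -39 + (-2) = -41, y = 8 + (-5) = 3 (in agreement)
10. x = -41 + (-5) = -46, y = 3 + (3) = 6 (agrees with the log)
11. x = -46 + (3) = -43, y = 6 + (-1) = 5 (no discrepancy)
12. x = -43 + (7) = -36, y = 5 + (6) = 11 (verified)
13. x = -36 + (-1) = -37, y = 11 + (8) = 19 (the log disagrees here)
So the first discrepancy is step 13, where the right value is x = -37.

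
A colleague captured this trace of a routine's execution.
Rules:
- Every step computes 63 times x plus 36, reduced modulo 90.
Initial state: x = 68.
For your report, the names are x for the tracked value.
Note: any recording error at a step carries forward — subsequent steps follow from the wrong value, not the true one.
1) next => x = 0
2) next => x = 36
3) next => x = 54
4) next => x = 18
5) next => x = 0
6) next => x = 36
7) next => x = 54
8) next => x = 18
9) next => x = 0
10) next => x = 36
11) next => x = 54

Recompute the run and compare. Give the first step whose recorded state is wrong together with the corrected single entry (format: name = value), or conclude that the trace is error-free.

Step 1: x = (63*68 + 36) mod 90 = 0 — verified.
Step 2: x = (63*0 + 36) mod 90 = 36 — consistent with the trace.
Step 3: x = (63*36 + 36) mod 90 = 54 — exactly as logged.
Step 4: x = (63*54 + 36) mod 90 = 18 — verified.
Step 5: x = (63*18 + 36) mod 90 = 0 — in agreement.
Step 6: x = (63*0 + 36) mod 90 = 36 — matches.
Step 7: x = (63*36 + 36) mod 90 = 54 — no discrepancy.
Step 8: x = (63*54 + 36) mod 90 = 18 — agrees with the trace.
Step 9: x = (63*18 + 36) mod 90 = 0 — matches.
Step 10: x = (63*0 + 36) mod 90 = 36 — same as recorded.
Step 11: x = (63*36 + 36) mod 90 = 54 — in agreement.
The recomputation confirms every line.

no error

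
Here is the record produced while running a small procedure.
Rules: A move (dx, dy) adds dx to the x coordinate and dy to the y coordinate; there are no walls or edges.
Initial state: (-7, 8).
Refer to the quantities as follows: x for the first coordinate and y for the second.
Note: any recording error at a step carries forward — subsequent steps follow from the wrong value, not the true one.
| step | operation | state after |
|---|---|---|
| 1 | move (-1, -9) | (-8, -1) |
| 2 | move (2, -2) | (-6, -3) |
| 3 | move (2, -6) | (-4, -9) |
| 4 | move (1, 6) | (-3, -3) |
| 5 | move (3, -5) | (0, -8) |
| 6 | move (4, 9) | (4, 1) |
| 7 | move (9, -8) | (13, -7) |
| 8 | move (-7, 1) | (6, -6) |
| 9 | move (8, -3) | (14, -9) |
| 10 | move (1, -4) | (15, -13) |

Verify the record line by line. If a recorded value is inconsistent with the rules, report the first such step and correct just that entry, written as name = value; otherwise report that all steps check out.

no error

Recomputing the run from the initial state:
step 1: x = -8, y = -1
step 2: x = -6, y = -3
step 3: x = -4, y = -9
step 4: x = -3, y = -3
step 5: x = 0, y = -8
step 6: x = 4, y = 1
step 7: x = 13, y = -7
step 8: x = 6, y = -6
step 9: x = 14, y = -9
step 10: x = 15, y = -13
This matches the record at every step.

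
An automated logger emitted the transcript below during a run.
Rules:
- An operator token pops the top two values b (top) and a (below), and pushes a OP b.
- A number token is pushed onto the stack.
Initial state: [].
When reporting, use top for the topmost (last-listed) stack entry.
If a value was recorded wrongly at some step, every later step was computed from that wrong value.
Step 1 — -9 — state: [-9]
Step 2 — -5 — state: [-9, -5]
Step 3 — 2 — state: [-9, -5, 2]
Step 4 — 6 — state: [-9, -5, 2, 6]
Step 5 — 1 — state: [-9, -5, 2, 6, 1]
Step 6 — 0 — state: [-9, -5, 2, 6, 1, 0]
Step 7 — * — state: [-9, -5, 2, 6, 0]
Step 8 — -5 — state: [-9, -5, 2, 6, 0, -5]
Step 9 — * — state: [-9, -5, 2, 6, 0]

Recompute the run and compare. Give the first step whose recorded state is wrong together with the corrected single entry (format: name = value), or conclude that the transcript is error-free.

no error

step 1: push -9: top = -9 -> agrees with the transcript
step 2: push -5: top = -5 -> no discrepancy
step 3: push 2: top = 2 -> verified
step 4: push 6: top = 6 -> verified
step 5: push 1: top = 1 -> no discrepancy
step 6: push 0: top = 0 -> in agreement
step 7: 1 * 0 = 0 -> confirmed correct
step 8: push -5: top = -5 -> same as recorded
step 9: 0 * -5 = 0 -> in agreement
Nothing is out of place; the run is error-free.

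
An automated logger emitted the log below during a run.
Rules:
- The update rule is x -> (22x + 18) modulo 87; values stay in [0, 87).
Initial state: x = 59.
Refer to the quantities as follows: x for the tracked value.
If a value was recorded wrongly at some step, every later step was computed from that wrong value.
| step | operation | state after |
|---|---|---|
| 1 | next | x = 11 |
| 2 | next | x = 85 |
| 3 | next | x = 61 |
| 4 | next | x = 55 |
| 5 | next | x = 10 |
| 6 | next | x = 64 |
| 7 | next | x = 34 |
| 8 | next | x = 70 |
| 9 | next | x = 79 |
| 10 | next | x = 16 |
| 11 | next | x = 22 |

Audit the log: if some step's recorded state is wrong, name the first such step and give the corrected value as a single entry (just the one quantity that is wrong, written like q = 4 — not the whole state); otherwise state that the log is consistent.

1. x = (22*59 + 18) mod 87 = 11 (consistent with the log)
2. x = (22*11 + 18) mod 87 = 86 (the recorded entry deviates here)
Step 2 is the first one off; corrected, x = 86.

step 2, x = 86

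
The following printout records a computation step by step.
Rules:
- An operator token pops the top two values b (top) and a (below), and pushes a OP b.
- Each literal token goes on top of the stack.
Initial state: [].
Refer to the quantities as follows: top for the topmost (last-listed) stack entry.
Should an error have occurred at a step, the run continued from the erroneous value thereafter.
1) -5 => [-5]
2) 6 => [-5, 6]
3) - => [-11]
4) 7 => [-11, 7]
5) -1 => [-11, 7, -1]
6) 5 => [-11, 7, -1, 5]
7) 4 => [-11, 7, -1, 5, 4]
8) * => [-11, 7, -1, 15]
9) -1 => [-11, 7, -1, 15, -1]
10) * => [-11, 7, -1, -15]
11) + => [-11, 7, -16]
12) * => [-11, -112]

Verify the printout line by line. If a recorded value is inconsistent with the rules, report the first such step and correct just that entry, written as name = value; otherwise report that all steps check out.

step 1: push -5: top = -5 -> checks out
step 2: push 6: top = 6 -> no discrepancy
step 3: -5 - 6 = -11 -> same as recorded
step 4: push 7: top = 7 -> checks out
step 5: push -1: top = -1 -> agrees with the printout
step 6: push 5: top = 5 -> exactly as logged
step 7: push 4: top = 4 -> exactly as logged
step 8: 5 * 4 = 20 -> the printout has a different value
Step 8 is the first one off; corrected, top = 20.

step 8, top = 20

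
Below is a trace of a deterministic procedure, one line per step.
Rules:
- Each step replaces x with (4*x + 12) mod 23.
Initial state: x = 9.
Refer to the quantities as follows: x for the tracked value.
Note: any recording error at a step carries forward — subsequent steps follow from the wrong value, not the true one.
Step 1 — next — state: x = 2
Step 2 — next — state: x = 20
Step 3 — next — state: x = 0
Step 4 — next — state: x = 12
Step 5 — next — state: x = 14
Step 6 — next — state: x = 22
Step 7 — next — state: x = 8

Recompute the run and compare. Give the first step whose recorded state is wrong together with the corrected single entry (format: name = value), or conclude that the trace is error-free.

no error

1. x = (4*9 + 12) mod 23 = 2 (verified)
2. x = (4*2 + 12) mod 23 = 20 (matches)
3. x = (4*20 + 12) mod 23 = 0 (consistent with the trace)
4. x = (4*0 + 12) mod 23 = 12 (same as recorded)
5. x = (4*12 + 12) mod 23 = 14 (verified)
6. x = (4*14 + 12) mod 23 = 22 (checks out)
7. x = (4*22 + 12) mod 23 = 8 (checks out)
The recomputation confirms every line.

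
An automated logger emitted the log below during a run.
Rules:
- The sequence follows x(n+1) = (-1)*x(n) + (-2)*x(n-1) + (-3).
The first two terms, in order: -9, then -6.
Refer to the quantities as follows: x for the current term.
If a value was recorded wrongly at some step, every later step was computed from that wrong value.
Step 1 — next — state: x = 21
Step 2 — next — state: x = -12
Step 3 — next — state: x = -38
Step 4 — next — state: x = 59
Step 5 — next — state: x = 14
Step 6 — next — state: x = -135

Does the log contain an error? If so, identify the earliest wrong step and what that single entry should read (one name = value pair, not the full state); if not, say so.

Recomputing the run from the initial state:
step 1: x = 21
step 2: x = -12
step 3: x = -33
step 4: x = 54
step 5: x = 9
step 6: x = -120
The first disagreement with the log is at step 3, where the value should be x = -33.

step 3, x = -33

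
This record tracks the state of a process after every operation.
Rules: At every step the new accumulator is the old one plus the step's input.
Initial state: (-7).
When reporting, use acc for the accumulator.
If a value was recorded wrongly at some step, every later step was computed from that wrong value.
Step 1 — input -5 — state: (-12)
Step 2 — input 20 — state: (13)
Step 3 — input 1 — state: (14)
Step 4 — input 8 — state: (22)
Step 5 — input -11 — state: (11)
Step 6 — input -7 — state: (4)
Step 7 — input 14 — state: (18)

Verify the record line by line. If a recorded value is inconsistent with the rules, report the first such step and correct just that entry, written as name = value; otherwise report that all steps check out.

Recomputing the run from the initial state:
step 1: acc = -12
step 2: acc = 8
step 3: acc = 9
step 4: acc = 17
step 5: acc = 6
step 6: acc = -1
step 7: acc = 13
The first disagreement with the record is at step 2, where the value should be acc = 8.

step 2, acc = 8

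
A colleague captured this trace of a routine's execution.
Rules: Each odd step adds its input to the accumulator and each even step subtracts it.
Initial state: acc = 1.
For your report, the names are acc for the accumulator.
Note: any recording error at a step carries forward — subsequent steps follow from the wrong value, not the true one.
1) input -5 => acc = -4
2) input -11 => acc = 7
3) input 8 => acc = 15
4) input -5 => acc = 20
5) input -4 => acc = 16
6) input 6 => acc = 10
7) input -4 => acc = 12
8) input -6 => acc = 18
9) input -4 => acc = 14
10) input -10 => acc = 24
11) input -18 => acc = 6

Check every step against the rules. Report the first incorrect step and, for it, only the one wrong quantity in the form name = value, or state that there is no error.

step 7, acc = 6

Recomputing the run from the initial state:
step 1: acc = -4
step 2: acc = 7
step 3: acc = 15
step 4: acc = 20
step 5: acc = 16
step 6: acc = 10
step 7: acc = 6
step 8: acc = 12
step 9: acc = 8
step 10: acc = 18
step 11: acc = 0
The first disagreement with the trace is at step 7, where the value should be acc = 6.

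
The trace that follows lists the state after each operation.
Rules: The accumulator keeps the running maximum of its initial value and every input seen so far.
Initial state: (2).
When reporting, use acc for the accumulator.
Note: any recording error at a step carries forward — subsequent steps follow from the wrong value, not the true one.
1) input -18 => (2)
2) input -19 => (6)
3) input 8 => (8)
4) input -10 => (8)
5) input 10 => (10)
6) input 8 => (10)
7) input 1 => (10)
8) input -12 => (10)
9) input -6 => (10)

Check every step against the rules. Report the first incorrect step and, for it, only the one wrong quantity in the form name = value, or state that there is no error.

1. acc = max(2, -18) = 2 (consistent with the trace)
2. acc = max(2, -19) = 2 (the recorded entry deviates here)
Step 2 is the first one off; corrected, acc = 2.

step 2, acc = 2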